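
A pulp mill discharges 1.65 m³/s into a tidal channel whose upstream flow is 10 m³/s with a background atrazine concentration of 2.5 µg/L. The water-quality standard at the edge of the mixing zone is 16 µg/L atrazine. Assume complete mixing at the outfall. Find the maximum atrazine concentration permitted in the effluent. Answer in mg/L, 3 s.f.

2.5 µg/L = 0.0025 mg/L.
16 µg/L = 0.016 mg/L.
Mass balance: 0.016·11.65 = 1.65·Cₑ + 10·0.0025.
Cₑ = (0.1864 − 0.025) / 1.65 = 0.09782 mg/L.

0.0978 mg/L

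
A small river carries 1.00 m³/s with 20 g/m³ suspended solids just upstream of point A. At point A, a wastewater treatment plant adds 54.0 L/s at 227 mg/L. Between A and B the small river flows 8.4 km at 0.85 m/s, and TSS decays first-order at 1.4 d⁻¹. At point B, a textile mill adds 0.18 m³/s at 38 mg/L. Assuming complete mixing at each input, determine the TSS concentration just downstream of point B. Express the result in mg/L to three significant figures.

54.0 L/s = 0.054 m³/s.
After input A: C = (1·20 + 0.054·227) / 1.054 = 30.61 mg/L.
Over the 8.4 km reach to input B (t = 9882 s = 0.1144 d), decay gives C = 30.61·exp(−1.4·0.1144) = 26.08 mg/L.
After input B: C = (1.054·26.08 + 0.18·38) / 1.234 = 27.82 mg/L.

27.8 mg/L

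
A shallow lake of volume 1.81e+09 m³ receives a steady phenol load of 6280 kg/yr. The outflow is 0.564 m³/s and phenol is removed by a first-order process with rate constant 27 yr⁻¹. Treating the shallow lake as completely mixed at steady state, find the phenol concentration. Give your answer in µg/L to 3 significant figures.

Outflow Q = 0.564 m³/s × 3.156e+07 s/yr = 1.78e+07 m³/yr.
Steady-state CSTR mass balance: W = Q·C + k·V·C, so C = W/(Q + kV).
Q + kV = 1.78e+07 + 27·1.81e+09 = 4.889e+10 m³/yr.
C = 6280/4.889e+10 = 1.285e-07 kg/m³ = 0.0001285 mg/L = 0.1285 µg/L.

0.128 µg/L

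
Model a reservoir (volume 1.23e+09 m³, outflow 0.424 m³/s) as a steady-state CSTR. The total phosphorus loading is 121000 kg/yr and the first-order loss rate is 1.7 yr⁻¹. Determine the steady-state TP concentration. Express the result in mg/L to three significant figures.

Outflow Q = 0.424 m³/s × 3.156e+07 s/yr = 1.338e+07 m³/yr.
Steady-state CSTR mass balance: W = Q·C + k·V·C, so C = W/(Q + kV).
Q + kV = 1.338e+07 + 1.7·1.23e+09 = 2.104e+09 m³/yr.
C = 121000/2.104e+09 = 5.75e-05 kg/m³ = 0.0575 mg/L.

0.0575 mg/L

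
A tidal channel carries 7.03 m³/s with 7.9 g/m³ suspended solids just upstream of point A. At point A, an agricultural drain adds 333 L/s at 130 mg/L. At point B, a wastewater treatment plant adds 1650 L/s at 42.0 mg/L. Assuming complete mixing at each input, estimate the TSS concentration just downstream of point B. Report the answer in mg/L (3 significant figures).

18.7 mg/L

333 L/s = 0.333 m³/s.
After input A: C = (7.03·7.9 + 0.333·130) / 7.363 = 13.42 mg/L.
1650 L/s = 1.65 m³/s.
After input B: C = (7.363·13.42 + 1.65·42) / 9.013 = 18.65 mg/L.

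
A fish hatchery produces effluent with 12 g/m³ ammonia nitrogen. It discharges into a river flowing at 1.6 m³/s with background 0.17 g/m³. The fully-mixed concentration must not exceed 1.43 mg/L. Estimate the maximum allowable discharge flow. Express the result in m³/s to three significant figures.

0.191 m³/s

Mass balance at complete mixing: C_std·(Q_w + Q_r) = Q_w·C_e + Q_r·C_b.
Rearranging, Q_w = Q_r·(C_std − C_b)/(C_e − C_std) = 1.6·(1.43 − 0.17) / (12 − 1.43) = 0.1907 m³/s.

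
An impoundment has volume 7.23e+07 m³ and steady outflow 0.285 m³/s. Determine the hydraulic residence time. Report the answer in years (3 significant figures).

Q = 0.285 m³/s × 3.156e+07 s/yr = 8.994e+06 m³/yr.
Hydraulic residence time τ = V/Q = 7.23e+07/8.994e+06 = 8.039 yr.

8.04 yr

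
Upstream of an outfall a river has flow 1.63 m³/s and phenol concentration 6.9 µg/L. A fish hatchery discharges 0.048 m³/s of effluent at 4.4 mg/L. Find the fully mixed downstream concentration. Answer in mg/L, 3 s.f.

0.133 mg/L

6.9 µg/L = 0.0069 mg/L.
By mass balance at complete mixing, C = (0.048·4.4 + 1.63·0.0069) / (0.048 + 1.63) = 0.2224/1.678 = 0.1326 mg/L.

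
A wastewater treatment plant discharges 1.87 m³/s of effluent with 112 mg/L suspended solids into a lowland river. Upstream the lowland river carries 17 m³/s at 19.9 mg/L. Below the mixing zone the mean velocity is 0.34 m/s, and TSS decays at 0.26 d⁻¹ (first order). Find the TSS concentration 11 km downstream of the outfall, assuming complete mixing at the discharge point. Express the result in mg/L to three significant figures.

26.3 mg/L

After complete mixing, C₀ = (1.87·112 + 17·19.9) / 18.87 = 29.03 mg/L.
Travel time t = 1.1e+04 m / 0.34 m/s = 3.235e+04 s = 0.3745 d.
C = 29.03·exp(−0.26·0.3745) = 29.03·0.9072 = 26.33 mg/L.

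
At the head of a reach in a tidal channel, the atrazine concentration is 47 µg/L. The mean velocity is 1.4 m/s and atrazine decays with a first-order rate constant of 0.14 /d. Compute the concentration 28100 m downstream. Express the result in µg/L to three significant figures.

Travel time t = 28100 m / 1.4 m/s = 2.81e+04/1.4 = 2.007e+04 s = 0.2323 d.
First-order decay: C = 47·exp(−0.14·0.2323) = 47·0.968 = 45.5 µg/L.

45.5 µg/L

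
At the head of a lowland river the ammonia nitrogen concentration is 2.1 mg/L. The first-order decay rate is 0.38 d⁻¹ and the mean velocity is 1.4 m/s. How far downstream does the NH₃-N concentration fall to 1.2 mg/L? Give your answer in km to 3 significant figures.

From C = C₀·e^(−kt), t = ln(C₀/C)/k = ln(2.1/1.2)/0.38 = 0.5596/0.38 = 1.473 d.
Distance = v·t = 1.4 m/s × 1.272e+05 s = 1.781e+05 m = 178.1 km.

178 km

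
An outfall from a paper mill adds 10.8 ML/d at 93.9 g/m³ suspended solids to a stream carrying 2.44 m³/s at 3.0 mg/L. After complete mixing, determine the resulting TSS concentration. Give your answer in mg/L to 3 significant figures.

7.43 mg/L

10.8 ML/d = 0.125 m³/s.
By mass balance at complete mixing, C = (0.125·93.9 + 2.44·3) / (0.125 + 2.44) = 19.06/2.565 = 7.43 mg/L.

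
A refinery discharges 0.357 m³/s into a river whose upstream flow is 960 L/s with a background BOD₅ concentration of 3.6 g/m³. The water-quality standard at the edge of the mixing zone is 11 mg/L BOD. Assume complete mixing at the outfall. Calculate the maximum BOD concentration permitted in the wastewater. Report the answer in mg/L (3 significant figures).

960 L/s = 0.96 m³/s.
Mass balance: 11·1.317 = 0.357·Cₑ + 0.96·3.6.
Cₑ = (14.49 − 3.456) / 0.357 = 30.9 mg/L.

30.9 mg/L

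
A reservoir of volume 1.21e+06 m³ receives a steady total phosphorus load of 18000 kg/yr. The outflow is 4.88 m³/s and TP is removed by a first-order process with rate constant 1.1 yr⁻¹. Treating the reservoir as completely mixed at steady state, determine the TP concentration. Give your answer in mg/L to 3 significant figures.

Outflow Q = 4.88 m³/s × 3.156e+07 s/yr = 1.54e+08 m³/yr.
Steady-state CSTR mass balance: W = Q·C + k·V·C, so C = W/(Q + kV).
Q + kV = 1.54e+08 + 1.1·1.21e+06 = 1.553e+08 m³/yr.
C = 18000/1.553e+08 = 0.0001159 kg/m³ = 0.1159 mg/L.

0.116 mg/L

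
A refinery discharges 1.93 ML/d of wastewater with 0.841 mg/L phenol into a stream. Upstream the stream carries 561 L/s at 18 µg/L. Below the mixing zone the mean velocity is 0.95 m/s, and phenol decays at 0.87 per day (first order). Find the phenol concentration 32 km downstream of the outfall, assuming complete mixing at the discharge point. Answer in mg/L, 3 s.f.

1.93 ML/d = 0.02234 m³/s.
561 L/s = 0.561 m³/s.
18 µg/L = 0.018 mg/L.
After complete mixing, C₀ = (0.02234·0.841 + 0.561·0.018) / 0.5833 = 0.04952 mg/L.
Travel time t = 3.2e+04 m / 0.95 m/s = 3.368e+04 s = 0.3899 d.
C = 0.04952·exp(−0.87·0.3899) = 0.04952·0.7124 = 0.03527 mg/L.

0.0353 mg/L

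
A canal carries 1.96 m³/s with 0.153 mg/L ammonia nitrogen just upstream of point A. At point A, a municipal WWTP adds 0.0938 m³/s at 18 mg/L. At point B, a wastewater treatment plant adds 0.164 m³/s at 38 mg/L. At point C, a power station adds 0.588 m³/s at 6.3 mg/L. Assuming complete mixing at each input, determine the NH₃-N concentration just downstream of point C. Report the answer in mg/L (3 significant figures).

4.25 mg/L

After input A: C = (1.96·0.153 + 0.0938·18) / 2.054 = 0.9681 mg/L.
After input B: C = (2.054·0.9681 + 0.164·38) / 2.218 = 3.707 mg/L.
After input C: C = (2.218·3.707 + 0.588·6.3) / 2.806 = 4.25 mg/L.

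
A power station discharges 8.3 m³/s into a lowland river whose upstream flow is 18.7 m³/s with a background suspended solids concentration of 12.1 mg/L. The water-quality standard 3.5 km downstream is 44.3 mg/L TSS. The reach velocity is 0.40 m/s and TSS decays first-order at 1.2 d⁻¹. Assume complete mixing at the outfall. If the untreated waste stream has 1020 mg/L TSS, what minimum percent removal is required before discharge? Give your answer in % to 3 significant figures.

Travel time to the compliance point: t = 3500/0.40 = 8750 s = 0.1013 d; decay factor exp(−1.2·0.1013) = 0.8856.
So the concentration just after mixing may be at most 44.3/0.8856 = 50.02 mg/L.
Mass balance: 50.02·27 = 8.3·Cₑ + 18.7·12.1.
Cₑ = (1351 − 226.3) / 8.3 = 135.5 mg/L.
Required removal = 1 − 135.5/1020 = 86.72 %.

86.7 %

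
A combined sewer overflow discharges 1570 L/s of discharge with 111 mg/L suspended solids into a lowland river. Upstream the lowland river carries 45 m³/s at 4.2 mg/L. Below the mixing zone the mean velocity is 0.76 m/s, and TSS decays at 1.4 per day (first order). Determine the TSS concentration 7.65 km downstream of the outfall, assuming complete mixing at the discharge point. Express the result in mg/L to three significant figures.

1570 L/s = 1.57 m³/s.
After complete mixing, C₀ = (1.57·111 + 45·4.2) / 46.57 = 7.801 mg/L.
Travel time t = 7650 m / 0.76 m/s = 1.007e+04 s = 0.1165 d.
C = 7.801·exp(−1.4·0.1165) = 7.801·0.8495 = 6.627 mg/L.

6.63 mg/L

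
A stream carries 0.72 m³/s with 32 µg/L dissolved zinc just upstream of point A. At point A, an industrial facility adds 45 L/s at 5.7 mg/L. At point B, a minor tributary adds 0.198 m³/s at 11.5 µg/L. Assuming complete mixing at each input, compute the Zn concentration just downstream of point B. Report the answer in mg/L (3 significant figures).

0.293 mg/L

32 µg/L = 0.032 mg/L.
45 L/s = 0.045 m³/s.
After input A: C = (0.72·0.032 + 0.045·5.7) / 0.765 = 0.3654 mg/L.
11.5 µg/L = 0.0115 mg/L.
After input B: C = (0.765·0.3654 + 0.198·0.0115) / 0.963 = 0.2926 mg/L.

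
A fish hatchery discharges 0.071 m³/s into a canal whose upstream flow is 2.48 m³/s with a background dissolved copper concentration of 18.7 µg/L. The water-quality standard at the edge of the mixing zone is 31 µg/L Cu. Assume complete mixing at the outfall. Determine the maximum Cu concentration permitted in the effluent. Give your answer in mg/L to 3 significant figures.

0.461 mg/L

18.7 µg/L = 0.0187 mg/L.
31 µg/L = 0.031 mg/L.
Mass balance: 0.031·2.551 = 0.071·Cₑ + 2.48·0.0187.
Cₑ = (0.07908 − 0.04638) / 0.071 = 0.4606 mg/L.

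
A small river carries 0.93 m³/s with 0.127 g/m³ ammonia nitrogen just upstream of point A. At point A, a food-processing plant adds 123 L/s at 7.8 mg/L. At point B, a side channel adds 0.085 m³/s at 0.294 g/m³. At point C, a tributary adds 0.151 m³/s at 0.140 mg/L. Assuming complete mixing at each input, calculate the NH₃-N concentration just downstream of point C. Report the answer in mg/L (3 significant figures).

0.872 mg/L

123 L/s = 0.123 m³/s.
After input A: C = (0.93·0.127 + 0.123·7.8) / 1.053 = 1.023 mg/L.
After input B: C = (1.053·1.023 + 0.085·0.294) / 1.138 = 0.9688 mg/L.
After input C: C = (1.138·0.9688 + 0.151·0.14) / 1.289 = 0.8717 mg/L.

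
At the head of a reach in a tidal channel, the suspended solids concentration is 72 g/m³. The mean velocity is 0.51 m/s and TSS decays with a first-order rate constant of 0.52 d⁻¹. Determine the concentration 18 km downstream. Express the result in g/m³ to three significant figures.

58.2 g/m³

Travel time t = 18 km / 0.51 m/s = 1.8e+04/0.51 = 3.529e+04 s = 0.4085 d.
First-order decay: C = 72·exp(−0.52·0.4085) = 72·0.8086 = 58.22 g/m³.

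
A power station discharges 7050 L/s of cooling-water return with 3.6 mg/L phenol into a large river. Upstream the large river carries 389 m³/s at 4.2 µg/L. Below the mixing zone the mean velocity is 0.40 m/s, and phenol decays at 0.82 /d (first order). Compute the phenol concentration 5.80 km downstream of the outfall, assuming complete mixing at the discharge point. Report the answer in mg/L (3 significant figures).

0.0594 mg/L

7050 L/s = 7.05 m³/s.
4.2 µg/L = 0.0042 mg/L.
After complete mixing, C₀ = (7.05·3.6 + 389·0.0042) / 396.1 = 0.06821 mg/L.
Travel time t = 5800 m / 0.40 m/s = 1.45e+04 s = 0.1678 d.
C = 0.06821·exp(−0.82·0.1678) = 0.06821·0.8714 = 0.05944 mg/L.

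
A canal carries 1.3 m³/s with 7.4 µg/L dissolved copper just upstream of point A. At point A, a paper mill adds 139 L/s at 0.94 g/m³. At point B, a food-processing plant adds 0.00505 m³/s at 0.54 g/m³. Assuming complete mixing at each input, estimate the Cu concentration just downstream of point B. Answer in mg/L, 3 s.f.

7.4 µg/L = 0.0074 mg/L.
139 L/s = 0.139 m³/s.
After input A: C = (1.3·0.0074 + 0.139·0.94) / 1.439 = 0.09748 mg/L.
After input B: C = (1.439·0.09748 + 0.00505·0.54) / 1.444 = 0.09903 mg/L.

0.0990 mg/L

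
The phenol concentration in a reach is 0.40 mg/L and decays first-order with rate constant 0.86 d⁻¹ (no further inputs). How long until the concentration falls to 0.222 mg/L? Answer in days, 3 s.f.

t = ln(C₀/C)/k = ln(0.40/0.222)/0.86 = 0.5888/0.86 = 0.6846 d.

0.685 d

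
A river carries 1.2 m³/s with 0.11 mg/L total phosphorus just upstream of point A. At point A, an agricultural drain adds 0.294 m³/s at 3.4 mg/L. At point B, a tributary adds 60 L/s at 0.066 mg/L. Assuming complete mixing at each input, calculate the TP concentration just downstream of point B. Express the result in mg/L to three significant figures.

After input A: C = (1.2·0.11 + 0.294·3.4) / 1.494 = 0.7574 mg/L.
60 L/s = 0.06 m³/s.
After input B: C = (1.494·0.7574 + 0.06·0.066) / 1.554 = 0.7307 mg/L.

0.731 mg/L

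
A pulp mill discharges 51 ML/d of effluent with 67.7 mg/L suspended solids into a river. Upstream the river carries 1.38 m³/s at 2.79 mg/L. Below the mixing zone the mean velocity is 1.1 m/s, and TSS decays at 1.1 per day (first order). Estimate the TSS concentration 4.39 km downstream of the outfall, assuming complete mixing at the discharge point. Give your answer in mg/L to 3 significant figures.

21.1 mg/L

51 ML/d = 0.5903 m³/s.
After complete mixing, C₀ = (0.5903·67.7 + 1.38·2.79) / 1.97 = 22.24 mg/L.
Travel time t = 4390 m / 1.1 m/s = 3991 s = 0.04619 d.
C = 22.24·exp(−1.1·0.04619) = 22.24·0.9505 = 21.13 mg/L.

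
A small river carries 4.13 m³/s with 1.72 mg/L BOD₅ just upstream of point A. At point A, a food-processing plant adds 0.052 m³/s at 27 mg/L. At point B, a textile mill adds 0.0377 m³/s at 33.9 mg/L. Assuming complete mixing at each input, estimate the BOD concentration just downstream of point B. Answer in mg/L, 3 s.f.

After input A: C = (4.13·1.72 + 0.052·27) / 4.182 = 2.034 mg/L.
After input B: C = (4.182·2.034 + 0.0377·33.9) / 4.22 = 2.319 mg/L.

2.32 mg/L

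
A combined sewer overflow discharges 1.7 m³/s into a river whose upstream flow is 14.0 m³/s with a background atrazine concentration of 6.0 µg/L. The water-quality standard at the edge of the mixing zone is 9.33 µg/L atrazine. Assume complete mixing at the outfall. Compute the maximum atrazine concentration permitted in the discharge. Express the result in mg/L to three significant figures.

6.0 µg/L = 0.006 mg/L.
9.33 µg/L = 0.00933 mg/L.
Mass balance: 0.00933·15.7 = 1.7·Cₑ + 14·0.006.
Cₑ = (0.1465 − 0.084) / 1.7 = 0.03675 mg/L.

0.0368 mg/L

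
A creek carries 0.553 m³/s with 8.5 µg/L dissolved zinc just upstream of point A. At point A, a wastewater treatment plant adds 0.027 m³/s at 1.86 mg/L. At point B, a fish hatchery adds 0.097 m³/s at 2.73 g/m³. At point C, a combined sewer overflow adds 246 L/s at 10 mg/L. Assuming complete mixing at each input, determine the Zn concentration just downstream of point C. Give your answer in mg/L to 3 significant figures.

3.01 mg/L

8.5 µg/L = 0.0085 mg/L.
After input A: C = (0.553·0.0085 + 0.027·1.86) / 0.58 = 0.09469 mg/L.
After input B: C = (0.58·0.09469 + 0.097·2.73) / 0.677 = 0.4723 mg/L.
246 L/s = 0.246 m³/s.
After input C: C = (0.677·0.4723 + 0.246·10) / 0.923 = 3.012 mg/L.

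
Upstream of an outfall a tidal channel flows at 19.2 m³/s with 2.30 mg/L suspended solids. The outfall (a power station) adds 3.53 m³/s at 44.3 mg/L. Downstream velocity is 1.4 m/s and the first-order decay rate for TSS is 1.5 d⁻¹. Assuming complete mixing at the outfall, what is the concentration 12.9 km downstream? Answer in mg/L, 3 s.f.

7.52 mg/L

After complete mixing, C₀ = (3.53·44.3 + 19.2·2.3) / 22.73 = 8.823 mg/L.
Travel time t = 1.29e+04 m / 1.4 m/s = 9214 s = 0.1066 d.
C = 8.823·exp(−1.5·0.1066) = 8.823·0.8522 = 7.518 mg/L.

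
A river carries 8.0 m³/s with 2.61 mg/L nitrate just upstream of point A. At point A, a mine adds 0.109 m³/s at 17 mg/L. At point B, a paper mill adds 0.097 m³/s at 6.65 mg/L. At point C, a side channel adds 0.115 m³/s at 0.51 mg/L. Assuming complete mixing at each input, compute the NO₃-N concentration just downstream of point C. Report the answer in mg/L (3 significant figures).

After input A: C = (8·2.61 + 0.109·17) / 8.109 = 2.803 mg/L.
After input B: C = (8.109·2.803 + 0.097·6.65) / 8.206 = 2.849 mg/L.
After input C: C = (8.206·2.849 + 0.115·0.51) / 8.321 = 2.817 mg/L.

2.82 mg/L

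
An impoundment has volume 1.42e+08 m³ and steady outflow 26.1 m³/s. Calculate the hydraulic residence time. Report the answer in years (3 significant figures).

Q = 26.1 m³/s × 3.156e+07 s/yr = 8.237e+08 m³/yr.
Hydraulic residence time τ = V/Q = 1.42e+08/8.237e+08 = 0.1724 yr.

0.172 yr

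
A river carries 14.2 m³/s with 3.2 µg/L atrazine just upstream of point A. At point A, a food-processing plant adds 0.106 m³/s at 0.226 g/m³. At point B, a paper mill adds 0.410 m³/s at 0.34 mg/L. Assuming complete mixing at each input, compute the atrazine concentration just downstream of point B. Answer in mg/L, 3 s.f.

0.0142 mg/L

3.2 µg/L = 0.0032 mg/L.
After input A: C = (14.2·0.0032 + 0.106·0.226) / 14.31 = 0.004851 mg/L.
After input B: C = (14.31·0.004851 + 0.41·0.34) / 14.72 = 0.01419 mg/L.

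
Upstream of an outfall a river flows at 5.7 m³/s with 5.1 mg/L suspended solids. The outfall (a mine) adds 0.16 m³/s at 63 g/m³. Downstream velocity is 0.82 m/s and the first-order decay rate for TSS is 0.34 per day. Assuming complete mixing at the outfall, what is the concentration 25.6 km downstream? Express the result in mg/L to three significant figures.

After complete mixing, C₀ = (0.16·63 + 5.7·5.1) / 5.86 = 6.681 mg/L.
Travel time t = 2.56e+04 m / 0.82 m/s = 3.122e+04 s = 0.3613 d.
C = 6.681·exp(−0.34·0.3613) = 6.681·0.8844 = 5.909 mg/L.

5.91 mg/L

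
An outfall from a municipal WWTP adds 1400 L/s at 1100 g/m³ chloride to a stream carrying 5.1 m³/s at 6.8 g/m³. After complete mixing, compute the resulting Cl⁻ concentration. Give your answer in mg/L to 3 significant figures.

242 mg/L

1400 L/s = 1.4 m³/s.
Conservation of mass across the mixing zone: C = (1.4·1100 + 5.1·6.8) / (1.4 + 5.1) = 1575/6.5 = 242.3 mg/L.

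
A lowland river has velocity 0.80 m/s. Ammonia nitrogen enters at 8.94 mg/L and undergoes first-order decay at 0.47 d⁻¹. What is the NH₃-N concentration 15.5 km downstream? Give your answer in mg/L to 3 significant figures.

8.05 mg/L

Travel time t = 15.5 km / 0.80 m/s = 1.55e+04/0.80 = 1.938e+04 s = 0.2242 d.
First-order decay: C = 8.94·exp(−0.47·0.2242) = 8.94·0.9 = 8.046 mg/L.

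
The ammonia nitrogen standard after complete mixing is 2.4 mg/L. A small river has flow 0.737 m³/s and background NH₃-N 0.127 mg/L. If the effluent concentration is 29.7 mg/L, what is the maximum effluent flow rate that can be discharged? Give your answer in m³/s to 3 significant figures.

Mass balance at complete mixing: C_std·(Q_w + Q_r) = Q_w·C_e + Q_r·C_b.
Rearranging, Q_w = Q_r·(C_std − C_b)/(C_e − C_std) = 0.737·(2.4 − 0.127) / (29.7 − 2.4) = 0.06136 m³/s.

0.0614 m³/s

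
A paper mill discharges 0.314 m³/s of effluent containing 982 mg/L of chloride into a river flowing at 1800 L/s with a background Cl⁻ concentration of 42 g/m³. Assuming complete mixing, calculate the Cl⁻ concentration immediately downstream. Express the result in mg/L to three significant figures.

182 mg/L

1800 L/s = 1.8 m³/s.
Conservation of mass across the mixing zone: C = (0.314·982 + 1.8·42) / (0.314 + 1.8) = 383.9/2.114 = 181.6 mg/L.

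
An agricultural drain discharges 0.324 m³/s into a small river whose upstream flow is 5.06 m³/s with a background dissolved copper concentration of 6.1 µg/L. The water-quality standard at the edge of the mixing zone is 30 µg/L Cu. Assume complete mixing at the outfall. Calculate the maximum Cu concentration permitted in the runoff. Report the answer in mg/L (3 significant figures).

0.403 mg/L

6.1 µg/L = 0.0061 mg/L.
30 µg/L = 0.03 mg/L.
Mass balance: 0.03·5.384 = 0.324·Cₑ + 5.06·0.0061.
Cₑ = (0.1615 − 0.03087) / 0.324 = 0.4033 mg/L.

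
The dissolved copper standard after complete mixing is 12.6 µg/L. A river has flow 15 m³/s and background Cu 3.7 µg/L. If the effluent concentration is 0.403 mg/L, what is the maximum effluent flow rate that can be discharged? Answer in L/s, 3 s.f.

3.7 µg/L = 0.0037 mg/L.
12.6 µg/L = 0.0126 mg/L.
Mass balance at complete mixing: C_std·(Q_w + Q_r) = Q_w·C_e + Q_r·C_b.
Rearranging, Q_w = Q_r·(C_std − C_b)/(C_e − C_std) = 15·(0.0126 − 0.0037) / (0.403 − 0.0126) = 0.342 m³/s.
= 342 L/s.

342 L/s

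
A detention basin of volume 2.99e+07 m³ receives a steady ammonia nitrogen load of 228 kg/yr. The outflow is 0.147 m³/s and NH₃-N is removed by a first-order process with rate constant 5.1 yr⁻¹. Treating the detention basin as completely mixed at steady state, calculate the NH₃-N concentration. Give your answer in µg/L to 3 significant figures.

1.45 µg/L

Outflow Q = 0.147 m³/s × 3.156e+07 s/yr = 4.639e+06 m³/yr.
Steady-state CSTR mass balance: W = Q·C + k·V·C, so C = W/(Q + kV).
Q + kV = 4.639e+06 + 5.1·2.99e+07 = 1.571e+08 m³/yr.
C = 228/1.571e+08 = 1.451e-06 kg/m³ = 0.001451 mg/L = 1.451 µg/L.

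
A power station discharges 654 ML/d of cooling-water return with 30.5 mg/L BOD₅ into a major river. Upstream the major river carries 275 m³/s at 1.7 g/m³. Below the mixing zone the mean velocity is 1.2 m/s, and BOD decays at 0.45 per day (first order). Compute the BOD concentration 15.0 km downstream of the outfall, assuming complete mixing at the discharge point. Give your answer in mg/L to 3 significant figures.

654 ML/d = 7.569 m³/s.
After complete mixing, C₀ = (7.569·30.5 + 275·1.7) / 282.6 = 2.471 mg/L.
Travel time t = 1.5e+04 m / 1.2 m/s = 1.25e+04 s = 0.1447 d.
C = 2.471·exp(−0.45·0.1447) = 2.471·0.937 = 2.316 mg/L.

2.32 mg/L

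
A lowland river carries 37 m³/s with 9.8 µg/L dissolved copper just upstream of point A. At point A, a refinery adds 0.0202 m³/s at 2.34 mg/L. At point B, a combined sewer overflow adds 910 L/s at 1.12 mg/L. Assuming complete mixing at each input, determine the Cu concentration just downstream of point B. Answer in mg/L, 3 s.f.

9.8 µg/L = 0.0098 mg/L.
After input A: C = (37·0.0098 + 0.0202·2.34) / 37.02 = 0.01107 mg/L.
910 L/s = 0.91 m³/s.
After input B: C = (37.02·0.01107 + 0.91·1.12) / 37.93 = 0.03768 mg/L.

0.0377 mg/L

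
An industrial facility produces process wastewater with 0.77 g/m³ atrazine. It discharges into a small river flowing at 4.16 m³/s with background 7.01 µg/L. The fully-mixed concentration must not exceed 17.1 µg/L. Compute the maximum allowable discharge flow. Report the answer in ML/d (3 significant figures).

4.82 ML/d

7.01 µg/L = 0.00701 mg/L.
17.1 µg/L = 0.0171 mg/L.
Mass balance at complete mixing: C_std·(Q_w + Q_r) = Q_w·C_e + Q_r·C_b.
Rearranging, Q_w = Q_r·(C_std − C_b)/(C_e − C_std) = 4.16·(0.0171 − 0.00701) / (0.77 − 0.0171) = 0.05575 m³/s.
= 4.817 ML/d.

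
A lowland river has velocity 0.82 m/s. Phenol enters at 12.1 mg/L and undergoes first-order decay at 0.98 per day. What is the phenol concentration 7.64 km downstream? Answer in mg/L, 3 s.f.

Travel time t = 7.64 km / 0.82 m/s = 7640/0.82 = 9317 s = 0.1078 d.
First-order decay: C = 12.1·exp(−0.98·0.1078) = 12.1·0.8997 = 10.89 mg/L.

10.9 mg/L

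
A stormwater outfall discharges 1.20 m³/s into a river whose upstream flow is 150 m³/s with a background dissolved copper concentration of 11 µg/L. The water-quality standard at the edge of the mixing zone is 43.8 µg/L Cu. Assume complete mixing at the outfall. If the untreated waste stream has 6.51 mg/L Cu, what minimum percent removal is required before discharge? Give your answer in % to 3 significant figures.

36.3 %

11 µg/L = 0.011 mg/L.
43.8 µg/L = 0.0438 mg/L.
Mass balance: 0.0438·151.2 = 1.2·Cₑ + 150·0.011.
Cₑ = (6.623 − 1.65) / 1.2 = 4.144 mg/L.
Required removal = 1 − 4.144/6.51 = 36.35 %.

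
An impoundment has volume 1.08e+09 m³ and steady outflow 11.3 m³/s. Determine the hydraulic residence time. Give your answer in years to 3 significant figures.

3.03 yr

Q = 11.3 m³/s × 3.156e+07 s/yr = 3.566e+08 m³/yr.
Hydraulic residence time τ = V/Q = 1.08e+09/3.566e+08 = 3.029 yr.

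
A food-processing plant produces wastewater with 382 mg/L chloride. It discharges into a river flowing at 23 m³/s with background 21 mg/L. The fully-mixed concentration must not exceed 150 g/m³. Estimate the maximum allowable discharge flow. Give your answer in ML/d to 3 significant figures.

1100 ML/d

Mass balance at complete mixing: C_std·(Q_w + Q_r) = Q_w·C_e + Q_r·C_b.
Rearranging, Q_w = Q_r·(C_std − C_b)/(C_e − C_std) = 23·(150 − 21) / (382 − 150) = 12.79 m³/s.
= 1105 ML/d.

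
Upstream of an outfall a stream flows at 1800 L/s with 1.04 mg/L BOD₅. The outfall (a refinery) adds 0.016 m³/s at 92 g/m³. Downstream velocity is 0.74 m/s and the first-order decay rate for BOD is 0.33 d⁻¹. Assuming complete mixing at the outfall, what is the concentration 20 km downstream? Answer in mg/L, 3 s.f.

1.66 mg/L

1800 L/s = 1.8 m³/s.
After complete mixing, C₀ = (0.016·92 + 1.8·1.04) / 1.816 = 1.841 mg/L.
Travel time t = 2e+04 m / 0.74 m/s = 2.703e+04 s = 0.3128 d.
C = 1.841·exp(−0.33·0.3128) = 1.841·0.9019 = 1.661 mg/L.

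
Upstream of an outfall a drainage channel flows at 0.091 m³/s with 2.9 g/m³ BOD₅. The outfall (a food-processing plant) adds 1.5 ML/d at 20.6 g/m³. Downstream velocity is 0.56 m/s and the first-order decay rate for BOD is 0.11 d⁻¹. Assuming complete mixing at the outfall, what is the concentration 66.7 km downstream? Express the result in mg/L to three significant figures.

4.93 mg/L

1.5 ML/d = 0.01736 m³/s.
After complete mixing, C₀ = (0.01736·20.6 + 0.091·2.9) / 0.1084 = 5.736 mg/L.
Travel time t = 6.67e+04 m / 0.56 m/s = 1.191e+05 s = 1.379 d.
C = 5.736·exp(−0.11·1.379) = 5.736·0.8593 = 4.929 mg/L.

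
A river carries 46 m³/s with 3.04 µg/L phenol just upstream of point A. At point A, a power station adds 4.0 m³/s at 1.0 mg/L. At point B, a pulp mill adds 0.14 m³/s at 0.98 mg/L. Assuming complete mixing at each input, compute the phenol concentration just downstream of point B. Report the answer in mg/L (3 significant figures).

3.04 µg/L = 0.00304 mg/L.
After input A: C = (46·0.00304 + 4·1) / 50 = 0.0828 mg/L.
After input B: C = (50·0.0828 + 0.14·0.98) / 50.14 = 0.0853 mg/L.

0.0853 mg/L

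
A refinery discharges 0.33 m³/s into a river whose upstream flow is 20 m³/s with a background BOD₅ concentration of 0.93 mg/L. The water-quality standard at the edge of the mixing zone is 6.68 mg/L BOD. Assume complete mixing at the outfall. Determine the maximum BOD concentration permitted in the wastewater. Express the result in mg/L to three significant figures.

Mass balance: 6.68·20.33 = 0.33·Cₑ + 20·0.93.
Cₑ = (135.8 − 18.6) / 0.33 = 355.2 mg/L.

355 mg/L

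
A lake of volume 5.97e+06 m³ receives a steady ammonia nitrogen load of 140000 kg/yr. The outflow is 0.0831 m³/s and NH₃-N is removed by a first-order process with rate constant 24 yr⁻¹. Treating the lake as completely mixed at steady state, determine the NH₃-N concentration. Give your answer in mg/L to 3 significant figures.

0.960 mg/L

Outflow Q = 0.0831 m³/s × 3.156e+07 s/yr = 2.622e+06 m³/yr.
Steady-state CSTR mass balance: W = Q·C + k·V·C, so C = W/(Q + kV).
Q + kV = 2.622e+06 + 24·5.97e+06 = 1.459e+08 m³/yr.
C = 140000/1.459e+08 = 0.0009595 kg/m³ = 0.9595 mg/L.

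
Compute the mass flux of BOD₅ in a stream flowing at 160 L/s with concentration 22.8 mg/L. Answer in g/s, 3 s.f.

3.65 g/s

160 L/s = 0.16 m³/s.
Mass flux = Q·C = 0.16 m³/s × 22.8 g/m³ = 3.648 g/s.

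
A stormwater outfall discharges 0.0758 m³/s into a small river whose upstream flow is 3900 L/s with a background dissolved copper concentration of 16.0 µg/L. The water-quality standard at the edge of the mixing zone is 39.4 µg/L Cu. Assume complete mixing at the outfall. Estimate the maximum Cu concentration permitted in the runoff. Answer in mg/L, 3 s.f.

1.24 mg/L

3900 L/s = 3.9 m³/s.
16.0 µg/L = 0.016 mg/L.
39.4 µg/L = 0.0394 mg/L.
Mass balance: 0.0394·3.976 = 0.0758·Cₑ + 3.9·0.016.
Cₑ = (0.1566 − 0.0624) / 0.0758 = 1.243 mg/L.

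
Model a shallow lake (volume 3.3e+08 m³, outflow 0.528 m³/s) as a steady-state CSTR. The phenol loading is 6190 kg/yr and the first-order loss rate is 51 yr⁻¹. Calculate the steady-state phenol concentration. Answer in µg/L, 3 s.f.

0.367 µg/L

Outflow Q = 0.528 m³/s × 3.156e+07 s/yr = 1.666e+07 m³/yr.
Steady-state CSTR mass balance: W = Q·C + k·V·C, so C = W/(Q + kV).
Q + kV = 1.666e+07 + 51·3.3e+08 = 1.685e+10 m³/yr.
C = 6190/1.685e+10 = 3.674e-07 kg/m³ = 0.0003674 mg/L = 0.3674 µg/L.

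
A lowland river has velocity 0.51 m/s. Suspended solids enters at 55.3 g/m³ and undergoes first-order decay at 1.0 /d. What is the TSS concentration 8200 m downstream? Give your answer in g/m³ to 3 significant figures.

Travel time t = 8200 m / 0.51 m/s = 8200/0.51 = 1.608e+04 s = 0.1861 d.
First-order decay: C = 55.3·exp(−1.0·0.1861) = 55.3·0.8302 = 45.91 g/m³.

45.9 g/m³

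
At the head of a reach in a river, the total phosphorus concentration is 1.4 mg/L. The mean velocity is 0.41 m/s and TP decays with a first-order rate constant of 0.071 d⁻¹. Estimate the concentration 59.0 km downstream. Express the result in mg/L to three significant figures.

Travel time t = 59.0 km / 0.41 m/s = 5.9e+04/0.41 = 1.439e+05 s = 1.666 d.
First-order decay: C = 1.4·exp(−0.071·1.666) = 1.4·0.8885 = 1.244 mg/L.

1.24 mg/L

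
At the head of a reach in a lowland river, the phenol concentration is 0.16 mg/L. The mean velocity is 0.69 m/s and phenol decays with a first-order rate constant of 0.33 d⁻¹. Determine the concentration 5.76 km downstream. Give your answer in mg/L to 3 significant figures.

Travel time t = 5.76 km / 0.69 m/s = 5760/0.69 = 8348 s = 0.09662 d.
First-order decay: C = 0.16·exp(−0.33·0.09662) = 0.16·0.9686 = 0.155 mg/L.

0.155 mg/L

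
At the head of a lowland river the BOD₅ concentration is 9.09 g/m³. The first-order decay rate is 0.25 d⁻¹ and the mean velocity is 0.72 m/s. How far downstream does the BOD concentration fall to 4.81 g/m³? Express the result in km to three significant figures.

158 km

From C = C₀·e^(−kt), t = ln(C₀/C)/k = ln(9.09/4.81)/0.25 = 0.6365/0.25 = 2.546 d.
Distance = v·t = 0.72 m/s × 2.2e+05 s = 1.584e+05 m = 158.4 km.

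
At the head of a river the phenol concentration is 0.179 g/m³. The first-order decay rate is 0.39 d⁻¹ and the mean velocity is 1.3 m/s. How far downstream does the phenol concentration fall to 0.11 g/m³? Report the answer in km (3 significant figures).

From C = C₀·e^(−kt), t = ln(C₀/C)/k = ln(0.179/0.11)/0.39 = 0.4869/0.39 = 1.248 d.
Distance = v·t = 1.3 m/s × 1.079e+05 s = 1.402e+05 m = 140.2 km.

140 km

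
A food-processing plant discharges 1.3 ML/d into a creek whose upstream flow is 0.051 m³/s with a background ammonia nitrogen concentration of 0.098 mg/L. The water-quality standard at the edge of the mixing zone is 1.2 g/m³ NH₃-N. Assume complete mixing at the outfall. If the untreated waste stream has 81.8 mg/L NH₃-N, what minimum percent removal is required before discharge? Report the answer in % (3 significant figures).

1.3 ML/d = 0.01505 m³/s.
Mass balance: 1.2·0.06605 = 0.01505·Cₑ + 0.051·0.098.
Cₑ = (0.07926 − 0.004998) / 0.01505 = 4.935 mg/L.
Required removal = 1 − 4.935/81.8 = 93.97 %.

94.0 %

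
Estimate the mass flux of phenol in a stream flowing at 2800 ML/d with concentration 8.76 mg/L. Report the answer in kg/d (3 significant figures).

2800 ML/d = 32.41 m³/s.
Mass flux = Q·C = 32.41 m³/s × 8.76 g/m³ = 283.9 g/s.
= 283.9 g/s × 86.4 = 2.453e+04 kg/d.

24500 kg/d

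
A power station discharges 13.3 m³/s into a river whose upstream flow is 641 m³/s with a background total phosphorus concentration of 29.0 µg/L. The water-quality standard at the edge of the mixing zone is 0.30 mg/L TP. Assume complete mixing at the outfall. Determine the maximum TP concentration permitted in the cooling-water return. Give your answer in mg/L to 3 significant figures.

29.0 µg/L = 0.029 mg/L.
Mass balance: 0.3·654.3 = 13.3·Cₑ + 641·0.029.
Cₑ = (196.3 − 18.59) / 13.3 = 13.36 mg/L.

13.4 mg/L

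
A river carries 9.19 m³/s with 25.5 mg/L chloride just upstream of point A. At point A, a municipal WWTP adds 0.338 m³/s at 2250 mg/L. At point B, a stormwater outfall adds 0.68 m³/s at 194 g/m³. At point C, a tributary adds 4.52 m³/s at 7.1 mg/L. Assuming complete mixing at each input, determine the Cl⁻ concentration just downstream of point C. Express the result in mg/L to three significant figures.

After input A: C = (9.19·25.5 + 0.338·2250) / 9.528 = 104.4 mg/L.
After input B: C = (9.528·104.4 + 0.68·194) / 10.21 = 110.4 mg/L.
After input C: C = (10.21·110.4 + 4.52·7.1) / 14.73 = 78.68 mg/L.

78.7 mg/L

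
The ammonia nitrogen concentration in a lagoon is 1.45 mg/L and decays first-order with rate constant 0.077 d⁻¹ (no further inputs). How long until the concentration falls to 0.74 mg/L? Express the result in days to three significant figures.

8.74 d

t = ln(C₀/C)/k = ln(1.45/0.74)/0.077 = 0.6727/0.077 = 8.736 d.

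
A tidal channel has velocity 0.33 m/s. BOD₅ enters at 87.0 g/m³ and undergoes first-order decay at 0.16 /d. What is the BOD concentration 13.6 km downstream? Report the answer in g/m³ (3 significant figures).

80.6 g/m³

Travel time t = 13.6 km / 0.33 m/s = 1.36e+04/0.33 = 4.121e+04 s = 0.477 d.
First-order decay: C = 87.0·exp(−0.16·0.477) = 87.0·0.9265 = 80.61 g/m³.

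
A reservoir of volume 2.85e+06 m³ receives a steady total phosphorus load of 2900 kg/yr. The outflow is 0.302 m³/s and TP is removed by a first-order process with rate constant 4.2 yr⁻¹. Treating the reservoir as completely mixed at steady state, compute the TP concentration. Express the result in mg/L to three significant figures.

0.135 mg/L

Outflow Q = 0.302 m³/s × 3.156e+07 s/yr = 9.53e+06 m³/yr.
Steady-state CSTR mass balance: W = Q·C + k·V·C, so C = W/(Q + kV).
Q + kV = 9.53e+06 + 4.2·2.85e+06 = 2.15e+07 m³/yr.
C = 2900/2.15e+07 = 0.0001349 kg/m³ = 0.1349 mg/L.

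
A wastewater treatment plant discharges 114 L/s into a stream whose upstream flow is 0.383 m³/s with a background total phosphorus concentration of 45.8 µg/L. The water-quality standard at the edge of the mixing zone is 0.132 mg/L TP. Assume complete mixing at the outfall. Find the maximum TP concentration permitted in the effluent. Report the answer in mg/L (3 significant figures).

114 L/s = 0.114 m³/s.
45.8 µg/L = 0.0458 mg/L.
Mass balance: 0.132·0.497 = 0.114·Cₑ + 0.383·0.0458.
Cₑ = (0.0656 − 0.01754) / 0.114 = 0.4216 mg/L.

0.422 mg/L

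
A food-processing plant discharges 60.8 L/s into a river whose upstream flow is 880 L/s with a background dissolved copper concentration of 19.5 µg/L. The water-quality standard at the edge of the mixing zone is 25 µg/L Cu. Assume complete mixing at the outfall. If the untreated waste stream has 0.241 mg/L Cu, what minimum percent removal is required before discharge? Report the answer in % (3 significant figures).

56.6 %

60.8 L/s = 0.0608 m³/s.
880 L/s = 0.88 m³/s.
19.5 µg/L = 0.0195 mg/L.
25 µg/L = 0.025 mg/L.
Mass balance: 0.025·0.9408 = 0.0608·Cₑ + 0.88·0.0195.
Cₑ = (0.02352 − 0.01716) / 0.0608 = 0.1046 mg/L.
Required removal = 1 − 0.1046/0.241 = 56.6 %.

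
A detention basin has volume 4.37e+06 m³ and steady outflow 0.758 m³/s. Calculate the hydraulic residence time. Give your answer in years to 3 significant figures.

0.183 yr

Q = 0.758 m³/s × 3.156e+07 s/yr = 2.392e+07 m³/yr.
Hydraulic residence time τ = V/Q = 4.37e+06/2.392e+07 = 0.1827 yr.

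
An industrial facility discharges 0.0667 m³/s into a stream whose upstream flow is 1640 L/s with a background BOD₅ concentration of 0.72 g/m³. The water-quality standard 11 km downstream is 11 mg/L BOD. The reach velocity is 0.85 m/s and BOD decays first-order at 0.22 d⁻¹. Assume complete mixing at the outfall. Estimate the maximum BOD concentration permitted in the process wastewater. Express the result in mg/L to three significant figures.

273 mg/L

1640 L/s = 1.64 m³/s.
Travel time to the compliance point: t = 1.1e+04/0.85 = 1.294e+04 s = 0.1498 d; decay factor exp(−0.22·0.1498) = 0.9676.
So the concentration just after mixing may be at most 11/0.9676 = 11.37 mg/L.
Mass balance: 11.37·1.707 = 0.0667·Cₑ + 1.64·0.72.
Cₑ = (19.4 − 1.181) / 0.0667 = 273.2 mg/L.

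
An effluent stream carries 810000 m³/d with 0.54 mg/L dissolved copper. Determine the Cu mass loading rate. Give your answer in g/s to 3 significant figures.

5.06 g/s

810000 m³/d = 9.375 m³/s.
Mass flux = Q·C = 9.375 m³/s × 0.54 g/m³ = 5.062 g/s.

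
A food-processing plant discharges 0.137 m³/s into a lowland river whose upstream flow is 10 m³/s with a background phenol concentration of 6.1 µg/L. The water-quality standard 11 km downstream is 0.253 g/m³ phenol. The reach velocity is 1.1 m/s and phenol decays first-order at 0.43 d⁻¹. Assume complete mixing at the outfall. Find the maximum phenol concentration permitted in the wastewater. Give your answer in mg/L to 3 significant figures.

19.2 mg/L

6.1 µg/L = 0.0061 mg/L.
Travel time to the compliance point: t = 1.1e+04/1.1 = 1e+04 s = 0.1157 d; decay factor exp(−0.43·0.1157) = 0.9514.
So the concentration just after mixing may be at most 0.253/0.9514 = 0.2659 mg/L.
Mass balance: 0.2659·10.14 = 0.137·Cₑ + 10·0.0061.
Cₑ = (2.696 − 0.061) / 0.137 = 19.23 mg/L.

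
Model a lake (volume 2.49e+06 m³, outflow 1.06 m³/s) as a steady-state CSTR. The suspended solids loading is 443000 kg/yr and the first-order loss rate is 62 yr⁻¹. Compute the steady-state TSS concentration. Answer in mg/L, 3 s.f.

2.36 mg/L

Outflow Q = 1.06 m³/s × 3.156e+07 s/yr = 3.345e+07 m³/yr.
Steady-state CSTR mass balance: W = Q·C + k·V·C, so C = W/(Q + kV).
Q + kV = 3.345e+07 + 62·2.49e+06 = 1.878e+08 m³/yr.
C = 443000/1.878e+08 = 0.002359 kg/m³ = 2.359 mg/L.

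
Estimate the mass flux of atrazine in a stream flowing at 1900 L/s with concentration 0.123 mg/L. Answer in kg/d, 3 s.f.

1900 L/s = 1.9 m³/s.
Mass flux = Q·C = 1.9 m³/s × 0.123 g/m³ = 0.2337 g/s.
= 0.2337 g/s × 86.4 = 20.19 kg/d.

20.2 kg/d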